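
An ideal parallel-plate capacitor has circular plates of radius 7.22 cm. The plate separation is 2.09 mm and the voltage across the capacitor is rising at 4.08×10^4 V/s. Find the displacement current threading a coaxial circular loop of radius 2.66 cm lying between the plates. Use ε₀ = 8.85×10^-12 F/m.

I_d = C dV/dt with C = ε₀πR²/d = 6.936×10^-11 F, so I_d = (6.936×10^-11)(4.08×10^4) = 2.830×10^-6 A.
Since J_d is uniform, the enclosed fraction is (r/R)² = 0.1357, giving I_d,enc = 3.84×10^-7 A.

3.84×10^-7 A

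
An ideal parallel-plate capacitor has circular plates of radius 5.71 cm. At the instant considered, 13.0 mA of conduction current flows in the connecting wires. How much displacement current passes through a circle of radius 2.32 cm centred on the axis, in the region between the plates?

2.15×10^-3 A

Between the plates the displacement current equals the wire current: I_d = 13.0 mA = 0.0130 A.
Since J_d is uniform, the enclosed fraction is (r/R)² = 0.1651, giving I_d,enc = 2.15×10^-3 A.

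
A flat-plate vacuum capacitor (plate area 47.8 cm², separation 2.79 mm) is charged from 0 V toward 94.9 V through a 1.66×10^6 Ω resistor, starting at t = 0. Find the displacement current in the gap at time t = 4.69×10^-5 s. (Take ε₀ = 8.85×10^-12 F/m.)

C = ε₀A/d = (8.85×10^-12)(4.78×10^-3)/(2.79×10^-3) = 1.516×10^-11 F and τ = RC = 2.517×10^-5 s. I_d in the gap equals the RC charging current.
I_d(t) = (V₀/R) e^(−t/τ) = 5.717×10^-5 · e^(−1.863) = 8.87×10^-6 A.

8.87×10^-6 A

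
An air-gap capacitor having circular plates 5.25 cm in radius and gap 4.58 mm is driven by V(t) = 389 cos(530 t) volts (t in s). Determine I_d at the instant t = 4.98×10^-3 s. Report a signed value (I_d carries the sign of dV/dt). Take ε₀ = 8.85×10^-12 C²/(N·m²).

C = ε₀A/d = (8.85×10^-12)(8.659×10^-3)/(4.58×10^-3) = 1.673×10^-11 F. dV/dt = V₀ω·−sin(ωt); at ωt = 2.6394 rad this factor is -0.4813.
I_d = C dV/dt = (1.673×10^-11)(389)(530)(-0.4813) = -1.66×10^-6 A.

-1.66×10^-6 A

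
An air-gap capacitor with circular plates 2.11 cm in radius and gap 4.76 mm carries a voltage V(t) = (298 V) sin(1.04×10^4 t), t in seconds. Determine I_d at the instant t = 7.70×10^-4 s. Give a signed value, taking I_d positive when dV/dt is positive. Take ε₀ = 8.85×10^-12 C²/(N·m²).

dE/dt = (V₀ω/d)·cos(ωt) with ωt = 8.008 rad: (298)(1.04×10^4)(-0.1534)/(4.76×10^-3) = -9.988×10^7 V/(m·s).
I_d = ε₀ A dE/dt = (8.85×10^-12)(1.399×10^-3)(-9.988×10^7) = -1.24×10^-6 A.

-1.24×10^-6 A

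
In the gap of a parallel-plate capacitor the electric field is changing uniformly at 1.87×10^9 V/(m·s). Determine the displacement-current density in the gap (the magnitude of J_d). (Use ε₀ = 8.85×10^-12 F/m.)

J_d = ε₀ dE/dt = (8.85×10^-12)(1.87×10^9) = 0.0165 A/m².

0.0165 A/m²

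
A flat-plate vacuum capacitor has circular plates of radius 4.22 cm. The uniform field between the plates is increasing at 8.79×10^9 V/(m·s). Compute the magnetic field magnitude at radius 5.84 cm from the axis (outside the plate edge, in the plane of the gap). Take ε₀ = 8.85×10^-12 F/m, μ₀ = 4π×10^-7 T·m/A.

1.49×10^-9 T

Through the whole plate area (πR² = 5.595×10^-3 m²), I_d = ε₀ πR² dE/dt = 4.352×10^-4 A.
For r ≥ R the full I_d is enclosed: B = μ₀ I_d/(2πr) = (4π×10^-7)(4.352×10^-4)/(2π·0.0584) = 1.49×10^-9 T.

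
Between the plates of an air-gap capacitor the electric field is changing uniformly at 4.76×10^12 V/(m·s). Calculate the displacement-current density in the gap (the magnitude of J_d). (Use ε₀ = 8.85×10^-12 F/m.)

42.1 A/m²

J_d = ε₀ dE/dt = (8.85×10^-12)(4.76×10^12) = 42.1 A/m².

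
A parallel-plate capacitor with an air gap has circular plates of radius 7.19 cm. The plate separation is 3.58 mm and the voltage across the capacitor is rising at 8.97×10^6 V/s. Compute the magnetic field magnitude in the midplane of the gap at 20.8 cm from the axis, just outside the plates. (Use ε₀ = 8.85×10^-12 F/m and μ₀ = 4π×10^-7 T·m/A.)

dE/dt = (dV/dt)/d = 2.506×10^9 V/(m·s); I_d = ε₀(πR²)(dE/dt) = (8.85×10^-12)(0.01624)(2.506×10^9) = 3.602×10^-4 A.
Outside the plates the loop encloses all of I_d, so B·2πr = μ₀ I_d and B = 3.46×10^-10 T.

3.46×10^-10 T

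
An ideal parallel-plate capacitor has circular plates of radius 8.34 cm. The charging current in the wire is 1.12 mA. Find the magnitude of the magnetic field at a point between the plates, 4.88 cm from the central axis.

By continuity the displacement current in the gap matches the conduction current: I_d = 1.12×10^-3 A.
An Ampèrian loop of radius r encloses a fraction (r/R)² of I_d. Then B·2πr = μ₀ I_d (r/R)², giving B = μ₀ I_d r/(2πR²) = 1.57×10^-9 T.

1.57×10^-9 T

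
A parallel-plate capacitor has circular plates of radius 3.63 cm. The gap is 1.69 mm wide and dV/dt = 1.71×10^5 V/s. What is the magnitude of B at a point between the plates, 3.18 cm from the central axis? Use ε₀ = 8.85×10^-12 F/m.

1.79×10^-11 T

dE/dt = (dV/dt)/d = 1.012×10^8 V/(m·s); I_d = ε₀(πR²)(dE/dt) = (8.85×10^-12)(4.140×10^-3)(1.012×10^8) = 3.708×10^-6 A.
∮B·dl = μ₀ I_d,enc with I_d,enc = I_d r²/R² = 2.846×10^-6 A; so B = μ₀ I_d,enc/(2πr) = 1.79×10^-11 T.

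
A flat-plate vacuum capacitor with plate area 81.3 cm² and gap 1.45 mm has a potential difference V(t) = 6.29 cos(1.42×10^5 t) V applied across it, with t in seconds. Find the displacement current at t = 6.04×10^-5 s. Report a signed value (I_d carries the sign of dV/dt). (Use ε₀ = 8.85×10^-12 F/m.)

dE/dt = (V₀ω/d)·−sin(ωt) with ωt = 8.5768 rad: (6.29)(1.42×10^5)(-0.7499)/(1.45×10^-3) = -4.619×10^8 V/(m·s).
I_d = ε₀ A dE/dt = (8.85×10^-12)(8.13×10^-3)(-4.619×10^8) = -3.32×10^-5 A.

-3.32×10^-5 A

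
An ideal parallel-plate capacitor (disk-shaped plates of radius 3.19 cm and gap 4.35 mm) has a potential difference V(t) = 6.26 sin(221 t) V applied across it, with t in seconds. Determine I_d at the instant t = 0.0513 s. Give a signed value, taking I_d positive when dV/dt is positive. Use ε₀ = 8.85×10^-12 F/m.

3.02×10^-9 A

C = ε₀A/d = (8.85×10^-12)(3.197×10^-3)/(4.35×10^-3) = 6.504×10^-12 F. dV/dt = V₀ω·cos(ωt); at ωt = 11.3373 rad this factor is 0.3351.
I_d = C dV/dt = (6.504×10^-12)(6.26)(221)(0.3351) = 3.02×10^-9 A.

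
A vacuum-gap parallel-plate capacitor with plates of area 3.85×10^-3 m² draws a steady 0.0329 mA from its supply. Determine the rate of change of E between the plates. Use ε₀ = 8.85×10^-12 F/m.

By continuity, I_d in the gap equals the 0.0329 mA flowing in the wire.
Then dE/dt = I_d/(ε₀A) = 9.66×10^8 V/(m·s).

9.66×10^8 V/(m·s)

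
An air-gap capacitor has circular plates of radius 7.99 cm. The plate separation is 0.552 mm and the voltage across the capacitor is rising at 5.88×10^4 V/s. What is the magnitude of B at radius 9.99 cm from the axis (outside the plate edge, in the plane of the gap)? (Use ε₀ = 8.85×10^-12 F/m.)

3.79×10^-11 T

dE/dt = (dV/dt)/d = 1.065×10^8 V/(m·s); I_d = ε₀(πR²)(dE/dt) = (8.85×10^-12)(0.02006)(1.065×10^8) = 1.891×10^-5 A.
For r ≥ R the full I_d is enclosed: B = μ₀ I_d/(2πr) = (4π×10^-7)(1.891×10^-5)/(2π·0.0999) = 3.79×10^-11 T.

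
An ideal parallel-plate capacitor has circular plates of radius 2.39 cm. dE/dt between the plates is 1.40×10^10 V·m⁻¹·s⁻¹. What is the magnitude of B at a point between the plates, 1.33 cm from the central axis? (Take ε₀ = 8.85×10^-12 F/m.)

I_d = ε₀ dΦ_E/dt = ε₀ πR² (dE/dt) = (8.85×10^-12)(1.795×10^-3)(1.40×10^10) = 2.224×10^-4 A through the full plate area.
∮B·dl = μ₀ I_d,enc with I_d,enc = I_d r²/R² = 6.887×10^-5 A; so B = μ₀ I_d,enc/(2πr) = 1.04×10^-9 T.

1.04×10^-9 T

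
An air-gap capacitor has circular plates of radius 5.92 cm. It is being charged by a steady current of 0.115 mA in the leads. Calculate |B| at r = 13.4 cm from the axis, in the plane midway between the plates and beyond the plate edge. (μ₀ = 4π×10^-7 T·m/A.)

1.72×10^-10 T

Between the plates the displacement current equals the wire current: I_d = 0.115 mA = 1.15×10^-4 A.
With r > R the enclosed displacement current is the full I_d; B = μ₀ I_d / (2πr) = 1.72×10^-10 T.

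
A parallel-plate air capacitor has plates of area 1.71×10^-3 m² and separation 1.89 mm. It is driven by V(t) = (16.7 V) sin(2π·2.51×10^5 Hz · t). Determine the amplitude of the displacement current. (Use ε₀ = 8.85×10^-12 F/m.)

2.11×10^-4 A

(dE/dt)_max = V₀ω/d = 1.393×10^10 V/(m·s); ω = 2πf = 1.577×10^6 rad/s.
I_d,max = ε₀ A (dE/dt)_max = (8.85×10^-12)(1.71×10^-3)(1.393×10^10) = 2.11×10^-4 A.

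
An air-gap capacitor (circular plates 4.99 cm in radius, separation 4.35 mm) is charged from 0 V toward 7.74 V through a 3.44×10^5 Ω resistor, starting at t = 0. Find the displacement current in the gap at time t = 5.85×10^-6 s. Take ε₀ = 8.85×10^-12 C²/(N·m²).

7.73×10^-6 A

C = ε₀A/d = (8.85×10^-12)(7.823×10^-3)/(4.35×10^-3) = 1.592×10^-11 F, so τ = RC = 5.476×10^-6 s.
The conduction current is I(t) = (V₀/R) e^(−t/τ), and the displacement current between the plates equals it.
t/τ = 1.068; I_d = (7.74/3.44×10^5) · e^(−1.068) = (2.250×10^-5)(0.3437) = 7.73×10^-6 A.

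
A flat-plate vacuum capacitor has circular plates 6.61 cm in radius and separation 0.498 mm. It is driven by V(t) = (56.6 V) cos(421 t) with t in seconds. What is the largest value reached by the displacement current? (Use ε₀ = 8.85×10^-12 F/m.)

5.81×10^-6 A

C = ε₀A/d = (8.85×10^-12)(0.01373)/(4.98×10^-4) = 2.440×10^-10 F; ω = 421 rad/s.
I_d = C dV/dt, so |I_d|_max = C V₀ ω = (2.440×10^-10)(56.6)(421) = 5.81×10^-6 A.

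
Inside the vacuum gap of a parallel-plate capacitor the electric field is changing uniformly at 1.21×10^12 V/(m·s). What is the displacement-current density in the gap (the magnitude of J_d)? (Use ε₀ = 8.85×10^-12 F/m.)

The displacement-current density is ε₀ ∂E/∂t = (8.85×10^-12)(1.21×10^12) = 10.7 A/m².

10.7 A/m²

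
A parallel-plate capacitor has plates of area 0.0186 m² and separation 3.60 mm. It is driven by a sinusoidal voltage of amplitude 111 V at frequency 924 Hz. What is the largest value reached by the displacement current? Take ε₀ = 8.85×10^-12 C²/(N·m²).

(dE/dt)_max = V₀ω/d = 1.790×10^8 V/(m·s); ω = 2πf = 5806 rad/s.
I_d,max = ε₀ A (dE/dt)_max = (8.85×10^-12)(0.0186)(1.790×10^8) = 2.95×10^-5 A.

2.95×10^-5 A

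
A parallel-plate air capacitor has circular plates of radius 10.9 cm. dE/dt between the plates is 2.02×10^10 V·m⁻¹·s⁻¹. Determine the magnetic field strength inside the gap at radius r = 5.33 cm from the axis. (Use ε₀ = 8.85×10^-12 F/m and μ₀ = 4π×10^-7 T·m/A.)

Through the whole plate area (πR² = 0.03733 m²), I_d = ε₀ πR² dE/dt = 6.673×10^-3 A.
∮B·dl = μ₀ I_d,enc with I_d,enc = I_d r²/R² = 1.596×10^-3 A; so B = μ₀ I_d,enc/(2πr) = 5.99×10^-9 T.

5.99×10^-9 T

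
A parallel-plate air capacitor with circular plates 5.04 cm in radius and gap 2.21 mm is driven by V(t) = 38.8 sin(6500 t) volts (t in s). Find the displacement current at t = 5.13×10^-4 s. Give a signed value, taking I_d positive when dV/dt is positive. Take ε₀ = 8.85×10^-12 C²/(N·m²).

-7.91×10^-6 A

C = ε₀A/d = (8.85×10^-12)(7.980×10^-3)/(2.21×10^-3) = 3.196×10^-11 F. dV/dt = V₀ω·cos(ωt); at ωt = 3.3345 rad this factor is -0.9815.
I_d = C dV/dt = (3.196×10^-11)(38.8)(6500)(-0.9815) = -7.91×10^-6 A.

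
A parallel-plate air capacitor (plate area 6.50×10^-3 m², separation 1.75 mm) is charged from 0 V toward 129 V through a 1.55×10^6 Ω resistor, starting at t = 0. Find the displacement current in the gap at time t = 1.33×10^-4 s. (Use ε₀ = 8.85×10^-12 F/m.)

With C = ε₀A/d = (8.85×10^-12)(6.50×10^-3)/(1.75×10^-3) = 3.287×10^-11 F, the time constant is τ = RC = 5.095×10^-5 s, so t/τ = 2.610 and e^(−t/τ) = 0.07353.
I_d = I_cond = (V₀/R) e^(−t/τ) = (8.323×10^-5)(0.07353) = 6.12×10^-6 A.

6.12×10^-6 A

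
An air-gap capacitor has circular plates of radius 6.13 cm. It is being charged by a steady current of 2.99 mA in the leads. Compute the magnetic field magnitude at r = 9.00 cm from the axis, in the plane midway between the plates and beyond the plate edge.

6.64×10^-9 T

By continuity the displacement current in the gap matches the conduction current: I_d = 2.99×10^-3 A.
For r ≥ R the full I_d is enclosed: B = μ₀ I_d/(2πr) = (4π×10^-7)(2.99×10^-3)/(2π·0.0900) = 6.64×10^-9 T.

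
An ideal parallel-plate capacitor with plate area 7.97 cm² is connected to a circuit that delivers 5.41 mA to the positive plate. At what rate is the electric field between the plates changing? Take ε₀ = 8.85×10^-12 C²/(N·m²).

Charge continuity gives I_d = I = 5.41×10^-3 A between the plates.
Then dE/dt = I_d/(ε₀A) = 7.67×10^11 V/(m·s).

7.67×10^11 V/(m·s)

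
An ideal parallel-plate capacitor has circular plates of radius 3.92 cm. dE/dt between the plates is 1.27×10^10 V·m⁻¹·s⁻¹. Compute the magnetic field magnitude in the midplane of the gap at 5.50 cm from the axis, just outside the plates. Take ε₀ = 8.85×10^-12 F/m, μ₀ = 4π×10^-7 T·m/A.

1.97×10^-9 T

Total displacement current: I_d = ε₀(πR²)(dE/dt) = (8.85×10^-12)(4.827×10^-3)(1.27×10^10) = 5.425×10^-4 A.
Outside the plates the loop encloses all of I_d, so B·2πr = μ₀ I_d and B = 1.97×10^-9 T.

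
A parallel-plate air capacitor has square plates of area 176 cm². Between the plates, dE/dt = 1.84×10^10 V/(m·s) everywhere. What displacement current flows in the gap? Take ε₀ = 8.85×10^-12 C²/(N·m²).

2.87×10^-3 A

I_d = ε₀ A (dE/dt) = (8.85×10^-12)(0.0176 m²)(1.84×10^10) = 2.87×10^-3 A.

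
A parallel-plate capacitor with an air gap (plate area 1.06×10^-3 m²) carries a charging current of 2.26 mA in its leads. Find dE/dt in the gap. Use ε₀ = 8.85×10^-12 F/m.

2.41×10^11 V/(m·s)

The displacement current between the plates equals the conduction current, I_d = 2.26 mA.
Inverting I_d = ε₀ A dE/dt gives dE/dt = 2.26×10^-3 / (8.85×10^-12 · 1.06×10^-3) = 2.41×10^11 V/(m·s).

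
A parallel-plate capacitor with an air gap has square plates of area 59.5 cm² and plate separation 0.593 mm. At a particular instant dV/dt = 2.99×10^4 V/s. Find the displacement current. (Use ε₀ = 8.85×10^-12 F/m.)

The displacement current equals the charging current C dV/dt. With C = ε₀A/d = (8.85×10^-12)(5.95×10^-3)/(5.93×10^-4) = 8.880×10^-11 F, I_d = (8.880×10^-11)(2.99×10^4) = 2.66×10^-6 A.

2.66×10^-6 A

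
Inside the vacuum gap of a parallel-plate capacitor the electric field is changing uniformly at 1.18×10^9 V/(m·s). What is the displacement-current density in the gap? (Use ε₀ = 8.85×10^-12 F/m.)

J_d = ε₀ ∂E/∂t, so J_d = 0.0104 A/m².

0.0104 A/m²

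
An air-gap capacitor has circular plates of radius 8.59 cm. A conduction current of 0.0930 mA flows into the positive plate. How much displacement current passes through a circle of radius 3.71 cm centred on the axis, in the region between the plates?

By continuity the displacement current in the gap matches the conduction current: I_d = 9.30×10^-5 A.
Since J_d is uniform, the enclosed fraction is (r/R)² = 0.1865, giving I_d,enc = 1.73×10^-5 A.

1.73×10^-5 A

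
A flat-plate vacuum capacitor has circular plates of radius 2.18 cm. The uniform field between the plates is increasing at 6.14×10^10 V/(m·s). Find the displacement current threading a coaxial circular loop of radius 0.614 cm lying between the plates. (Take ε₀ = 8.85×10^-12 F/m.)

6.44×10^-5 A

Total displacement current: I_d = ε₀(πR²)(dE/dt) = (8.85×10^-12)(1.493×10^-3)(6.14×10^10) = 8.113×10^-4 A.
Through an area πr² the displacement current is I_d·(πr²/πR²) = I_d (r/R)² = 6.44×10^-5 A.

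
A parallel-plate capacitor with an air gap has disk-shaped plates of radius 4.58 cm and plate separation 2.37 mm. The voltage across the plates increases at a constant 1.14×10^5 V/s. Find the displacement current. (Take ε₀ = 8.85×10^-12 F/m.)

E = V/d so dE/dt = (dV/dt)/d = 4.810×10^7 V/(m·s), and I_d = ε₀ A dE/dt = (8.85×10^-12)(6.590×10^-3)(4.810×10^7) = 2.81×10^-6 A.

2.81×10^-6 A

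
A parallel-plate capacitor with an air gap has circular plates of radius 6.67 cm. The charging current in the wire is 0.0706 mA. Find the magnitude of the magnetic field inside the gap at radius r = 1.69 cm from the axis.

No conduction current crosses the gap, so I_d there equals the 7.06×10^-5 A in the leads.
An Ampèrian loop of radius r encloses a fraction (r/R)² of I_d. Then B·2πr = μ₀ I_d (r/R)², giving B = μ₀ I_d r/(2πR²) = 5.36×10^-11 T.

5.36×10^-11 T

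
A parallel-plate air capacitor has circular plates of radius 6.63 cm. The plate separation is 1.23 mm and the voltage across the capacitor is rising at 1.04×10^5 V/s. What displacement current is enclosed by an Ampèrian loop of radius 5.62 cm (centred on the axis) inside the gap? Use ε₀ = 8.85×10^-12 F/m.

7.42×10^-6 A

With E = V/d, dE/dt = 8.455×10^7 V/(m·s) and πR² = 0.01381 m², giving I_d = ε₀ πR² dE/dt = 1.033×10^-5 A.
The field is uniform, so I_d,enc = I_d (r/R)² = (1.033×10^-5)(5.62/6.63)² = 7.42×10^-6 A.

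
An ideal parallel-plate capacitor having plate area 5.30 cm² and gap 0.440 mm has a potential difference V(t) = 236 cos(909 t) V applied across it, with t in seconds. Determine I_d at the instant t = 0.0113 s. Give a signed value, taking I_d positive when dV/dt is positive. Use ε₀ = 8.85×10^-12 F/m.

dE/dt = (V₀ω/d)·−sin(ωt) with ωt = 10.2717 rad: (236)(909)(0.7492)/(4.40×10^-4) = 3.653×10^8 V/(m·s).
I_d = ε₀ A dE/dt = (8.85×10^-12)(5.30×10^-4)(3.653×10^8) = 1.71×10^-6 A.

1.71×10^-6 A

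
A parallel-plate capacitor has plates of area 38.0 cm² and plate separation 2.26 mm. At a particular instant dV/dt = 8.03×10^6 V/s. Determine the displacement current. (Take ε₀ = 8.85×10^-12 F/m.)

1.19×10^-4 A

The field between the plates is E = V/d, so dE/dt = (8.03×10^6)/(2.26×10^-3 m) = 3.553×10^9 V/(m·s).
I_d = ε₀ A (dE/dt) = (8.85×10^-12)(3.80×10^-3)(3.553×10^9) = 1.19×10^-4 A.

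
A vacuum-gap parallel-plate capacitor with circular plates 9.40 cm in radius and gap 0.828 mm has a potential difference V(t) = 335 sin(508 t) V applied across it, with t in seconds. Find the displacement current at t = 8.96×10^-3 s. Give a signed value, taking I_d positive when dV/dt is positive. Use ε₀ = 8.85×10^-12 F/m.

dE/dt = (V₀ω/d)·cos(ωt) with ωt = 4.55168 rad: (335)(508)(-0.1600)/(8.28×10^-4) = -3.289×10^7 V/(m·s).
I_d = ε₀ A dE/dt = (8.85×10^-12)(0.02776)(-3.289×10^7) = -8.08×10^-6 A.

-8.08×10^-6 A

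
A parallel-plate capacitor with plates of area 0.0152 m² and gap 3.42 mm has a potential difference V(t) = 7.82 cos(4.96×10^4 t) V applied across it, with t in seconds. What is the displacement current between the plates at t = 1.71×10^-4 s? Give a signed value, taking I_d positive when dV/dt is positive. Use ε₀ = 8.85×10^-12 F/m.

C = ε₀A/d = (8.85×10^-12)(0.0152)/(3.42×10^-3) = 3.933×10^-11 F. dV/dt = V₀ω·−sin(ωt); at ωt = 8.4816 rad this factor is -0.8094.
I_d = C dV/dt = (3.933×10^-11)(7.82)(4.96×10^4)(-0.8094) = -1.23×10^-5 A.

-1.23×10^-5 A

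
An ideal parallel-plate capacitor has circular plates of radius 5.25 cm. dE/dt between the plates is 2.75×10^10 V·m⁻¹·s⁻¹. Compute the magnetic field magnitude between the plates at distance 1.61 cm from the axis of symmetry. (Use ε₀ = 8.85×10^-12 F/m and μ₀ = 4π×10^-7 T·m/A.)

Total displacement current: I_d = ε₀(πR²)(dE/dt) = (8.85×10^-12)(8.659×10^-3)(2.75×10^10) = 2.107×10^-3 A.
An Ampèrian loop of radius r encloses a fraction (r/R)² of I_d. Then B·2πr = μ₀ I_d (r/R)², giving B = μ₀ I_d r/(2πR²) = 2.46×10^-9 T.

2.46×10^-9 T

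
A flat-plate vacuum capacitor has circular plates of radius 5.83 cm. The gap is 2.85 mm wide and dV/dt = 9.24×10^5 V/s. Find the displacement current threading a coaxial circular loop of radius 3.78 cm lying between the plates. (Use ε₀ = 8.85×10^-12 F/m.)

I_d = C dV/dt with C = ε₀πR²/d = 3.316×10^-11 F, so I_d = (3.316×10^-11)(9.24×10^5) = 3.064×10^-5 A.
Through an area πr² the displacement current is I_d·(πr²/πR²) = I_d (r/R)² = 1.29×10^-5 A.

1.29×10^-5 A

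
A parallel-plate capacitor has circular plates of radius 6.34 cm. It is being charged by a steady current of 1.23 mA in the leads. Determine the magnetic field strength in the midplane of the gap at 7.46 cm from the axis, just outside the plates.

By continuity the displacement current in the gap matches the conduction current: I_d = 1.23×10^-3 A.
Outside the plates the loop encloses all of I_d, so B·2πr = μ₀ I_d and B = 3.30×10^-9 T.

3.30×10^-9 T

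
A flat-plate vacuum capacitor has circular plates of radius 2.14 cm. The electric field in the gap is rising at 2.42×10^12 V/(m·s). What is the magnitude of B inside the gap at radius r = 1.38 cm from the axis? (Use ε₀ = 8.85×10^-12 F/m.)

1.86×10^-7 T

Through the whole plate area (πR² = 1.439×10^-3 m²), I_d = ε₀ πR² dE/dt = 0.03082 A.
An Ampèrian loop of radius r encloses a fraction (r/R)² of I_d. Then B·2πr = μ₀ I_d (r/R)², giving B = μ₀ I_d r/(2πR²) = 1.86×10^-7 T.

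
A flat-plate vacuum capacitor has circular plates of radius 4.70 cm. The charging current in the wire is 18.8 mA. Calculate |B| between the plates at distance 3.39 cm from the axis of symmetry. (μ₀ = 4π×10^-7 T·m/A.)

Between the plates the displacement current equals the wire current: I_d = 18.8 mA = 0.0188 A.
An Ampèrian loop of radius r encloses a fraction (r/R)² of I_d. Then B·2πr = μ₀ I_d (r/R)², giving B = μ₀ I_d r/(2πR²) = 5.77×10^-8 T.

5.77×10^-8 T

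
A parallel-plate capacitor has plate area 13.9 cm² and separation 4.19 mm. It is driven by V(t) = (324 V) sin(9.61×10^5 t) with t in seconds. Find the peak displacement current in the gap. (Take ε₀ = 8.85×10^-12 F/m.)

(dE/dt)_max = V₀ω/d = 7.431×10^10 V/(m·s); ω = 9.61×10^5 rad/s.
I_d,max = ε₀ A (dE/dt)_max = (8.85×10^-12)(1.39×10^-3)(7.431×10^10) = 9.14×10^-4 A.

9.14×10^-4 A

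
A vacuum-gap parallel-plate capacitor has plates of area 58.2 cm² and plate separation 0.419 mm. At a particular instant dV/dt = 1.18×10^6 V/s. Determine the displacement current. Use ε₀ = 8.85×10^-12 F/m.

1.45×10^-4 A

The displacement current equals the charging current C dV/dt. With C = ε₀A/d = (8.85×10^-12)(5.82×10^-3)/(4.19×10^-4) = 1.229×10^-10 F, I_d = (1.229×10^-10)(1.18×10^6) = 1.45×10^-4 A.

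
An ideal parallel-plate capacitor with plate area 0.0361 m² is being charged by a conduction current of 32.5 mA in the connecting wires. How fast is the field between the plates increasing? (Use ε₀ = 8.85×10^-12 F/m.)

1.02×10^11 V/(m·s)

By continuity, I_d in the gap equals the 32.5 mA flowing in the wire.
Since I_d = ε₀ A dE/dt, dE/dt = I_d/(ε₀A) = (0.0325)/((8.85×10^-12)(0.0361)) = 1.02×10^11 V/(m·s).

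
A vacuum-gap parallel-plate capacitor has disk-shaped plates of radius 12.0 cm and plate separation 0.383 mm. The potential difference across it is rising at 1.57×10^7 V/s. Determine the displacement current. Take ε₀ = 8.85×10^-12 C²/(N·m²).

0.0164 A

The field between the plates is E = V/d, so dE/dt = (1.57×10^7)/(3.83×10^-4 m) = 4.099×10^10 V/(m·s).
I_d = ε₀ A (dE/dt) = (8.85×10^-12)(0.04524)(4.099×10^10) = 0.0164 A.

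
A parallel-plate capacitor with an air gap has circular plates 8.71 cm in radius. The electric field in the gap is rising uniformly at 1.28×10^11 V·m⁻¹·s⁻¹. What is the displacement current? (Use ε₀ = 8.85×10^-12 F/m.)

The displacement current is ε₀ times dΦ_E/dt = ε₀ A dE/dt = (8.85×10^-12)(0.02383)(1.28×10^11) = 0.0270 A.

0.0270 A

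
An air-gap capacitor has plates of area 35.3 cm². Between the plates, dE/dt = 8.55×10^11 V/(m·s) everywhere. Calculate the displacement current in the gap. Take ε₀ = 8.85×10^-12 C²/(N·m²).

0.0267 A

The displacement current is ε₀ times dΦ_E/dt = ε₀ A dE/dt = (8.85×10^-12)(3.53×10^-3)(8.55×10^11) = 0.0267 A.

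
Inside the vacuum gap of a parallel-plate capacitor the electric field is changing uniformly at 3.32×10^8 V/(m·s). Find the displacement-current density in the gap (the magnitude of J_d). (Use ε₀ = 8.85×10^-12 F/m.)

The displacement-current density is ε₀ ∂E/∂t = (8.85×10^-12)(3.32×10^8) = 2.94×10^-3 A/m².

2.94×10^-3 A/m²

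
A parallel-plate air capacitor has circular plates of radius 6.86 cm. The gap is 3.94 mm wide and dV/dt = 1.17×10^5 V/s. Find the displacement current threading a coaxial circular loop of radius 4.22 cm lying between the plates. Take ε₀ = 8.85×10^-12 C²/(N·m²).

1.47×10^-6 A

With E = V/d, dE/dt = 2.970×10^7 V/(m·s) and πR² = 0.01478 m², giving I_d = ε₀ πR² dE/dt = 3.885×10^-6 A.
Through an area πr² the displacement current is I_d·(πr²/πR²) = I_d (r/R)² = 1.47×10^-6 A.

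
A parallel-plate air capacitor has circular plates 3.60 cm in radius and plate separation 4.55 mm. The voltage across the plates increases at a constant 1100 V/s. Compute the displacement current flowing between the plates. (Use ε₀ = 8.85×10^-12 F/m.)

C = ε₀A/d = (8.85×10^-12)(4.072×10^-3)/(4.55×10^-3) = 7.920×10^-12 F.
I_d = C dV/dt = (7.920×10^-12)(1100) = 8.71×10^-9 A.

8.71×10^-9 A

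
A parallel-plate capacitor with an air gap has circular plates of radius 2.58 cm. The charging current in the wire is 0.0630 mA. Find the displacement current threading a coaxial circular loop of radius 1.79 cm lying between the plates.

By continuity the displacement current in the gap matches the conduction current: I_d = 6.30×10^-5 A.
The field is uniform, so I_d,enc = I_d (r/R)² = (6.30×10^-5)(1.79/2.58)² = 3.03×10^-5 A.

3.03×10^-5 A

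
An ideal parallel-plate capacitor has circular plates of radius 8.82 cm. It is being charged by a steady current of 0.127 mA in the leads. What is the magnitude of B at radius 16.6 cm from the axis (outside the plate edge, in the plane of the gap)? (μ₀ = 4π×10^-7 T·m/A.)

By continuity the displacement current in the gap matches the conduction current: I_d = 1.27×10^-4 A.
Outside the plates the loop encloses all of I_d, so B·2πr = μ₀ I_d and B = 1.53×10^-10 T.

1.53×10^-10 T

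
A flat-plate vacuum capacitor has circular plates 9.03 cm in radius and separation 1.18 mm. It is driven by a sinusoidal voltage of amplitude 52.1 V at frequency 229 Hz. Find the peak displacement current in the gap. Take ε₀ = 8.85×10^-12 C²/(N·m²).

(dE/dt)_max = V₀ω/d = 6.354×10^7 V/(m·s); ω = 2πf = 1439 rad/s.
I_d,max = ε₀ A (dE/dt)_max = (8.85×10^-12)(0.02562)(6.354×10^7) = 1.44×10^-5 A.

1.44×10^-5 A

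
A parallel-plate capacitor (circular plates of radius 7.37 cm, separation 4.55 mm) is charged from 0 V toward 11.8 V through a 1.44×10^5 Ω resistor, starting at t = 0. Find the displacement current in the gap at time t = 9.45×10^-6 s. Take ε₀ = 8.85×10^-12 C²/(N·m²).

1.13×10^-5 A

C = ε₀A/d = (8.85×10^-12)(0.01706)/(4.55×10^-3) = 3.318×10^-11 F, so τ = RC = 4.778×10^-6 s.
The conduction current is I(t) = (V₀/R) e^(−t/τ), and the displacement current between the plates equals it.
t/τ = 1.978; I_d = (11.8/1.44×10^5) · e^(−1.978) = (8.194×10^-5)(0.1383) = 1.13×10^-5 A.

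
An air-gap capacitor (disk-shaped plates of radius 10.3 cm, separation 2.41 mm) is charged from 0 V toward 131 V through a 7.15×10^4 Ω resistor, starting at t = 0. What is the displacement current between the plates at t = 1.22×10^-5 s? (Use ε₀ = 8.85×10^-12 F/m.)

4.54×10^-4 A

C = ε₀A/d = (8.85×10^-12)(0.03333)/(2.41×10^-3) = 1.224×10^-10 F and τ = RC = 8.752×10^-6 s. I_d in the gap equals the RC charging current.
I_d(t) = (V₀/R) e^(−t/τ) = 1.832×10^-3 · e^(−1.394) = 4.54×10^-4 A.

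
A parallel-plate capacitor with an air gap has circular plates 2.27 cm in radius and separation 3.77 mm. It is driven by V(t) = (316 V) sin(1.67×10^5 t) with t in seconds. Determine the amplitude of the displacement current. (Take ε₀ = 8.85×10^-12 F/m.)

C = ε₀A/d = (8.85×10^-12)(1.619×10^-3)/(3.77×10^-3) = 3.801×10^-12 F; ω = 1.67×10^5 rad/s.
I_d = C dV/dt, so |I_d|_max = C V₀ ω = (3.801×10^-12)(316)(1.67×10^5) = 2.01×10^-4 A.

2.01×10^-4 A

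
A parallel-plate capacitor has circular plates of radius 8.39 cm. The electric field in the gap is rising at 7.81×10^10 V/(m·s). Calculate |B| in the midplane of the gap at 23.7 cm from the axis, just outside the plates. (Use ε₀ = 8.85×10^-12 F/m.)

1.29×10^-8 T

I_d = ε₀ dΦ_E/dt = ε₀ πR² (dE/dt) = (8.85×10^-12)(0.02211)(7.81×10^10) = 0.01528 A through the full plate area.
For r ≥ R the full I_d is enclosed: B = μ₀ I_d/(2πr) = (4π×10^-7)(0.01528)/(2π·0.237) = 1.29×10^-8 T.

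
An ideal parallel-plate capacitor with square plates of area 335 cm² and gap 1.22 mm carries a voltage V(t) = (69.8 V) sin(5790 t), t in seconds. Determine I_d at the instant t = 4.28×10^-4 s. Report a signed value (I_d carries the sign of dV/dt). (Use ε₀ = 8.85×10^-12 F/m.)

-7.74×10^-5 A

dE/dt = (V₀ω/d)·cos(ωt) with ωt = 2.47812 rad: (69.8)(5790)(-0.7879)/(1.22×10^-3) = -2.610×10^8 V/(m·s).
I_d = ε₀ A dE/dt = (8.85×10^-12)(0.0335)(-2.610×10^8) = -7.74×10^-5 A.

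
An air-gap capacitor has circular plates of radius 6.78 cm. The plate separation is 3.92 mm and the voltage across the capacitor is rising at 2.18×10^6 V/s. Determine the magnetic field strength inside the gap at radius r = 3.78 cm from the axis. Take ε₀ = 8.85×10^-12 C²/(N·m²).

With E = V/d, dE/dt = 5.561×10^8 V/(m·s) and πR² = 0.01444 m², giving I_d = ε₀ πR² dE/dt = 7.107×10^-5 A.
An Ampèrian loop of radius r encloses a fraction (r/R)² of I_d. Then B·2πr = μ₀ I_d (r/R)², giving B = μ₀ I_d r/(2πR²) = 1.17×10^-10 T.

1.17×10^-10 T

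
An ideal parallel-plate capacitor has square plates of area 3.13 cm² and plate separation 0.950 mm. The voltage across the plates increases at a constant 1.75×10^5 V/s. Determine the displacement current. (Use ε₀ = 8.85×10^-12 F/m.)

5.10×10^-7 A

E = V/d so dE/dt = (dV/dt)/d = 1.842×10^8 V/(m·s), and I_d = ε₀ A dE/dt = (8.85×10^-12)(3.13×10^-4)(1.842×10^8) = 5.10×10^-7 A.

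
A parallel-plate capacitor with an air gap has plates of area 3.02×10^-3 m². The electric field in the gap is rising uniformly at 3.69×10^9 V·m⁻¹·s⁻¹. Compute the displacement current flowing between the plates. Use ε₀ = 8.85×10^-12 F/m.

I_d = ε₀ A (dE/dt) = (8.85×10^-12)(3.02×10^-3 m²)(3.69×10^9) = 9.86×10^-5 A.

9.86×10^-5 A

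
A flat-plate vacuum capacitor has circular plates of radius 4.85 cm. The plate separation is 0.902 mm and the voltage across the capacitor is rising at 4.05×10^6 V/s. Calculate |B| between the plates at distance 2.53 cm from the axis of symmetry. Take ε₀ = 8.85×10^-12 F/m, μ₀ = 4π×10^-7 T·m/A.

6.32×10^-10 T

dE/dt = (dV/dt)/d = 4.490×10^9 V/(m·s); I_d = ε₀(πR²)(dE/dt) = (8.85×10^-12)(7.390×10^-3)(4.490×10^9) = 2.937×10^-4 A.
For r < R the Ampère–Maxwell law gives B(2πr) = μ₀ I_d (r²/R²), so B = μ₀ I_d r/(2πR²) = (4π×10^-7)(2.937×10^-4)(0.0253)/(2π·0.0485²) = 6.32×10^-10 T.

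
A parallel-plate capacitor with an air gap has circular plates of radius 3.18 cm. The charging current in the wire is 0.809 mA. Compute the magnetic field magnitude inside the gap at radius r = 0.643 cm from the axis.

1.03×10^-9 T

By continuity the displacement current in the gap matches the conduction current: I_d = 8.09×10^-4 A.
For r < R the Ampère–Maxwell law gives B(2πr) = μ₀ I_d (r²/R²), so B = μ₀ I_d r/(2πR²) = (4π×10^-7)(8.09×10^-4)(6.43×10^-3)/(2π·0.0318²) = 1.03×10^-9 T.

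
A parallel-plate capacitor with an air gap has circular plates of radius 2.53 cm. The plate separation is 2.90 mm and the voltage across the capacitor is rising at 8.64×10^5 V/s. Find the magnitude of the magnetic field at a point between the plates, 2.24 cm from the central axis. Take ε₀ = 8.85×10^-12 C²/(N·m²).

3.71×10^-11 T

With E = V/d, dE/dt = 2.979×10^8 V/(m·s) and πR² = 2.011×10^-3 m², giving I_d = ε₀ πR² dE/dt = 5.302×10^-6 A.
An Ampèrian loop of radius r encloses a fraction (r/R)² of I_d. Then B·2πr = μ₀ I_d (r/R)², giving B = μ₀ I_d r/(2πR²) = 3.71×10^-11 T.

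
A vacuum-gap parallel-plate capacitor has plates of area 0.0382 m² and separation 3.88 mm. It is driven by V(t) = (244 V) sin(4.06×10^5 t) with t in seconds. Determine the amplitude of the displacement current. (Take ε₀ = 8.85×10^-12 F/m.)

8.63×10^-3 A

C = ε₀A/d = (8.85×10^-12)(0.0382)/(3.88×10^-3) = 8.713×10^-11 F; ω = 4.06×10^5 rad/s.
I_d = C dV/dt, so |I_d|_max = C V₀ ω = (8.713×10^-11)(244)(4.06×10^5) = 8.63×10^-3 A.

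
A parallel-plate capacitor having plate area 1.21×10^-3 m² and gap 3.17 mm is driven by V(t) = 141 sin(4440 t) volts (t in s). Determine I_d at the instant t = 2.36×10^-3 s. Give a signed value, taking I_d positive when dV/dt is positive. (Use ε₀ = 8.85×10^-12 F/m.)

dV/dt = (141)(4440)·cos(10.4784) = -3.095×10^5 V/s.
I_d = C dV/dt with C = ε₀A/d = (8.85×10^-12)(1.21×10^-3)/(3.17×10^-3) = 3.378×10^-12 F, so I_d = (3.378×10^-12)(-3.095×10^5) = -1.05×10^-6 A.

-1.05×10^-6 A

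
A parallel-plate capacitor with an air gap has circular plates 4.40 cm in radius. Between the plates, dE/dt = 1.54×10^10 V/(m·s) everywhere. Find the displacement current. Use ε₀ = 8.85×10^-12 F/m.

8.29×10^-4 A

With a uniform field, Φ_E = EA, so I_d = ε₀ A dE/dt = 8.29×10^-4 A.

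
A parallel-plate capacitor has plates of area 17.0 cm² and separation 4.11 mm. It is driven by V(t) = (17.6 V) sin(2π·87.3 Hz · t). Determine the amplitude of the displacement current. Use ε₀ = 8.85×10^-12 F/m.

3.53×10^-8 A

(dE/dt)_max = V₀ω/d = 2.349×10^6 V/(m·s); ω = 2πf = 548.5 rad/s.
I_d,max = ε₀ A (dE/dt)_max = (8.85×10^-12)(1.70×10^-3)(2.349×10^6) = 3.53×10^-8 A.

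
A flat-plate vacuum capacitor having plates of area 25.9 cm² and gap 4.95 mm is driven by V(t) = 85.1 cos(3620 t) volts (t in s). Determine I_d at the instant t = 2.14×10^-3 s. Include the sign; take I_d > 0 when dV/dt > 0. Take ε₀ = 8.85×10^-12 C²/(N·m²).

dE/dt = (V₀ω/d)·−sin(ωt) with ωt = 7.7468 rad: (85.1)(3620)(-0.9943)/(4.95×10^-3) = -6.188×10^7 V/(m·s).
I_d = ε₀ A dE/dt = (8.85×10^-12)(2.59×10^-3)(-6.188×10^7) = -1.42×10^-6 A.

-1.42×10^-6 A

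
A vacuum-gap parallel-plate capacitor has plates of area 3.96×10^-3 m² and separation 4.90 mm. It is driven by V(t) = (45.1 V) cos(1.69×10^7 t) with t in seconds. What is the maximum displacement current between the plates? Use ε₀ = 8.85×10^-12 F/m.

5.45×10^-3 A

(dE/dt)_max = V₀ω/d = 1.555×10^11 V/(m·s); ω = 1.69×10^7 rad/s.
I_d,max = ε₀ A (dE/dt)_max = (8.85×10^-12)(3.96×10^-3)(1.555×10^11) = 5.45×10^-3 A.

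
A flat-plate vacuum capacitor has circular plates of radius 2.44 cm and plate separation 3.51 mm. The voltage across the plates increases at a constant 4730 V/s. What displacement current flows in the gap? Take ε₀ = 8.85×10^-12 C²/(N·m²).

The displacement current equals the charging current C dV/dt. With C = ε₀A/d = (8.85×10^-12)(1.870×10^-3)/(3.51×10^-3) = 4.715×10^-12 F, I_d = (4.715×10^-12)(4730) = 2.23×10^-8 A.

2.23×10^-8 A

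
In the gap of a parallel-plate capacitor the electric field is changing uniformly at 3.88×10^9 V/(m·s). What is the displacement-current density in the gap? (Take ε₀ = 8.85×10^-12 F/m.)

0.0343 A/m²

J_d = ε₀ ∂E/∂t, so J_d = 0.0343 A/m².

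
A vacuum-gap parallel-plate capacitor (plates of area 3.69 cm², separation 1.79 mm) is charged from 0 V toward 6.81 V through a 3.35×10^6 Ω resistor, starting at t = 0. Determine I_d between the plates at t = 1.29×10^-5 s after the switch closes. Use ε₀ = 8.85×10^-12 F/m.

2.46×10^-7 A

C = ε₀A/d = (8.85×10^-12)(3.69×10^-4)/(1.79×10^-3) = 1.824×10^-12 F, so τ = RC = 6.110×10^-6 s.
The conduction current is I(t) = (V₀/R) e^(−t/τ), and the displacement current between the plates equals it.
t/τ = 2.111; I_d = (6.81/3.35×10^6) · e^(−2.111) = (2.033×10^-6)(0.1211) = 2.46×10^-7 A.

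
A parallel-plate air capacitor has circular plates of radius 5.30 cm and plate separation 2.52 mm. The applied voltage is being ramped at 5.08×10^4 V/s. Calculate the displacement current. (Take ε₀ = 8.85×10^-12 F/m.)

1.57×10^-6 A

The displacement current equals the charging current C dV/dt. With C = ε₀A/d = (8.85×10^-12)(8.825×10^-3)/(2.52×10^-3) = 3.099×10^-11 F, I_d = (3.099×10^-11)(5.08×10^4) = 1.57×10^-6 A.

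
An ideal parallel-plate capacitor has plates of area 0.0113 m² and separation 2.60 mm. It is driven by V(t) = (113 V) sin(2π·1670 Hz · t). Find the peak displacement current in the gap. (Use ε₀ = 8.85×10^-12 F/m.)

4.56×10^-5 A

(dE/dt)_max = V₀ω/d = 4.559×10^8 V/(m·s); ω = 2πf = 1.049×10^4 rad/s.
I_d,max = ε₀ A (dE/dt)_max = (8.85×10^-12)(0.0113)(4.559×10^8) = 4.56×10^-5 A.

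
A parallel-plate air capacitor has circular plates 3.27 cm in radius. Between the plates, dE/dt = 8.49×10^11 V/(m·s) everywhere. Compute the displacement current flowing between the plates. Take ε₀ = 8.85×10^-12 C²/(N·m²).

0.0252 A

The displacement current is ε₀ times dΦ_E/dt = ε₀ A dE/dt = (8.85×10^-12)(3.359×10^-3)(8.49×10^11) = 0.0252 A.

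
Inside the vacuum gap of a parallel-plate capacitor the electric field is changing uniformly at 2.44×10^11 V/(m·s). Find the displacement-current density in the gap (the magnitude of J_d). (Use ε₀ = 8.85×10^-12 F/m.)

2.16 A/m²

J_d = ε₀ ∂E/∂t, so J_d = 2.16 A/m².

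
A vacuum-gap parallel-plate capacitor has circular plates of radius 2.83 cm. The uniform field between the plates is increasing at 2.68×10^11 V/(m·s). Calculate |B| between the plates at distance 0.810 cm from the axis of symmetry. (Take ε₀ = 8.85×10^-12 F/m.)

Through the whole plate area (πR² = 2.516×10^-3 m²), I_d = ε₀ πR² dE/dt = 5.967×10^-3 A.
An Ampèrian loop of radius r encloses a fraction (r/R)² of I_d. Then B·2πr = μ₀ I_d (r/R)², giving B = μ₀ I_d r/(2πR²) = 1.21×10^-8 T.

1.21×10^-8 T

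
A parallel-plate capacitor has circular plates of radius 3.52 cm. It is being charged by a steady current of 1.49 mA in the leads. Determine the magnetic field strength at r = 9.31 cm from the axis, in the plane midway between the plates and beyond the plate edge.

No conduction current crosses the gap, so I_d there equals the 1.49×10^-3 A in the leads.
With r > R the enclosed displacement current is the full I_d; B = μ₀ I_d / (2πr) = 3.20×10^-9 T.

3.20×10^-9 T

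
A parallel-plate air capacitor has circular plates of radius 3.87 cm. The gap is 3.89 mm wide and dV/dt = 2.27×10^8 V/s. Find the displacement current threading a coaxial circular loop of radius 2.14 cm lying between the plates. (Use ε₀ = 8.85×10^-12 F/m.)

dE/dt = (dV/dt)/d = 5.835×10^10 V/(m·s); I_d = ε₀(πR²)(dE/dt) = (8.85×10^-12)(4.705×10^-3)(5.835×10^10) = 2.430×10^-3 A.
Through an area πr² the displacement current is I_d·(πr²/πR²) = I_d (r/R)² = 7.43×10^-4 A.

7.43×10^-4 A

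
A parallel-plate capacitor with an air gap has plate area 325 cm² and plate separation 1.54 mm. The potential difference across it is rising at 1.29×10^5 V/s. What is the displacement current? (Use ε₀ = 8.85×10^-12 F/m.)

The field between the plates is E = V/d, so dE/dt = (1.29×10^5)/(1.54×10^-3 m) = 8.377×10^7 V/(m·s).
I_d = ε₀ A (dE/dt) = (8.85×10^-12)(0.0325)(8.377×10^7) = 2.41×10^-5 A.

2.41×10^-5 A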